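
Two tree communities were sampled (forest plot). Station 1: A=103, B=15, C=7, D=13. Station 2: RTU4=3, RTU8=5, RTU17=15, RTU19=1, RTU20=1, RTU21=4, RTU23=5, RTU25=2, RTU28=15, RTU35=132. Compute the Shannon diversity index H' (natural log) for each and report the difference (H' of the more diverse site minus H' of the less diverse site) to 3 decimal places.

0.266

Station 1: N=138, proportions 0.746377, 0.108696, 0.050725, 0.094203, giving H' = 0.833315 (working shown to 6 dp, full precision carried).
Station 2: N=183, proportions 0.016393, 0.027322, 0.081967, 0.005464, 0.005464, 0.021858, 0.027322, 0.010929, 0.081967, 0.721311, giving H' = 1.099688.
Difference = |0.833315 − 1.099688| = 0.266373, i.e. 0.266 to 3 decimal places.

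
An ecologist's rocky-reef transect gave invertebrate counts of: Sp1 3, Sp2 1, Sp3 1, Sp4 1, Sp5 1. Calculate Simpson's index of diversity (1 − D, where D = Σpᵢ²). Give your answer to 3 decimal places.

0.735

Total N = 3+1+1+1+1 = 7, so the proportions are 0.42857, 0.14286, 0.14286, 0.14286, 0.14286 (working shown to 5 dp, full precision carried).
D = 0.42857² + 0.14286² + 0.14286² + 0.14286² + 0.14286² = 0.18367 + 0.02041 + 0.02041 + 0.02041 + 0.02041 = 0.26531.
So 1 − D = 0.73469, i.e. 0.735 to 3 decimal places.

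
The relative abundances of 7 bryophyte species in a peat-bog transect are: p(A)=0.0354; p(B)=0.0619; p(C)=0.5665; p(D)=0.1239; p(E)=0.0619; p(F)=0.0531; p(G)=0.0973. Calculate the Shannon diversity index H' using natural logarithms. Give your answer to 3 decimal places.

1.426

Each pᵢ ln pᵢ term (working shown to 5 dp, full precision carried): 0.0354×(-3.34104)=-0.11827, 0.0619×(-2.78224)=-0.17222, 0.5665×(-0.56828)=-0.32193, 0.1239×(-2.08828)=-0.25874, 0.0619×(-2.78224)=-0.17222, 0.0531×(-2.93558)=-0.15588, 0.0973×(-2.32996)=-0.22670.
Sum = -1.42597, so H' = 1.426.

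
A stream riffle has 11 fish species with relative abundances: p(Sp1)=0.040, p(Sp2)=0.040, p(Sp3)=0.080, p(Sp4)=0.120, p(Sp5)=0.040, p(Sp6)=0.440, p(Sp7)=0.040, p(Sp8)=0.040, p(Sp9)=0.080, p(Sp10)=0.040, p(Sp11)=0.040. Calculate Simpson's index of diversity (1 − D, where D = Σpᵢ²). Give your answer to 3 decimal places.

0.768

D = 0.04² + 0.04² + 0.08² + 0.12² + 0.04² + 0.44² + 0.04² + 0.04² + 0.08² + 0.04² + 0.04² = 0.00160 + 0.00160 + 0.00640 + 0.01440 + 0.00160 + 0.19360 + 0.00160 + 0.00160 + 0.00640 + 0.00160 + 0.00160 = 0.23200 (working shown to 5 dp, full precision carried).
So 1 − D = 0.76800, i.e. 0.768 to 3 decimal places.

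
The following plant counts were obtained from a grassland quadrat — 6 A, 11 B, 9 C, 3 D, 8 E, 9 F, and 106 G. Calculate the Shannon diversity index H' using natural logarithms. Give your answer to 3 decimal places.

Total N = 6+11+9+3+8+9+106 = 152, so the proportions are 0.03947, 0.07237, 0.05921, 0.01974, 0.05263, 0.05921, 0.69737 (working shown to 5 dp, full precision carried).
Each pᵢ ln pᵢ term: 0.03947×(-3.23212)=-0.12758, 0.07237×(-2.62599)=-0.19004, 0.05921×(-2.82666)=-0.16737, 0.01974×(-3.92527)=-0.07747, 0.05263×(-2.94444)=-0.15497, 0.05921×(-2.82666)=-0.16737, 0.69737×(-0.36044)=-0.25136.
Sum = -1.13616, so H' = 1.136.

1.136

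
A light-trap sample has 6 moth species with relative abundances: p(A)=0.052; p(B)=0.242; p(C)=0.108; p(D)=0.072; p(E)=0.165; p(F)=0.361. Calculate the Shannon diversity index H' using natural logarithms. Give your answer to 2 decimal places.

Each pᵢ ln pᵢ term (working shown to 4 dp, full precision carried): 0.052×(-2.9565)=-0.1537, 0.242×(-1.4188)=-0.3434, 0.108×(-2.2256)=-0.2404, 0.072×(-2.6311)=-0.1894, 0.165×(-1.8018)=-0.2973, 0.361×(-1.0189)=-0.3678.
Sum = -1.5920, so H' = 1.59.

1.59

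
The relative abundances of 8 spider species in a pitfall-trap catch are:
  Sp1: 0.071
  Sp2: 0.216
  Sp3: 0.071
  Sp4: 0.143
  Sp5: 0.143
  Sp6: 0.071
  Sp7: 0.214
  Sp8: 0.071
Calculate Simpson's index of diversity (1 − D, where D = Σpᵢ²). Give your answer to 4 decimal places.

D = 0.071² + 0.216² + 0.071² + 0.143² + 0.143² + 0.071² + 0.214² + 0.071² = 0.005041 + 0.046656 + 0.005041 + 0.020449 + 0.020449 + 0.005041 + 0.045796 + 0.005041 = 0.153514 (working shown to 6 dp, full precision carried).
So 1 − D = 0.846486, i.e. 0.8465 to 4 decimal places.

0.8465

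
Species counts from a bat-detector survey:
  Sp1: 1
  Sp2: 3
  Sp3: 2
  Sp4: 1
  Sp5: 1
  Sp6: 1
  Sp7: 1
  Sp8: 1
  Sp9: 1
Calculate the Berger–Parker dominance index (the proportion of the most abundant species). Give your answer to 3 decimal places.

0.250

Total N = 1+3+2+1+1+1+1+1+1 = 12, so the proportions are 0.08333, 0.25, 0.16667, 0.08333, 0.08333, 0.08333, 0.08333, 0.08333, 0.08333 (working shown to 5 dp, full precision carried).
The largest proportion is 0.25, i.e. d = 0.250 to 3 decimal places.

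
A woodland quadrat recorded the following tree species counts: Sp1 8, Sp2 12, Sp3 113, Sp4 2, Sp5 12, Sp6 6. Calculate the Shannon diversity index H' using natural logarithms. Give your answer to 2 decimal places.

Total N = 8+12+113+2+12+6 = 153, so the proportions are 0.0523, 0.0784, 0.7386, 0.0131, 0.0784, 0.0392 (working shown to 4 dp, full precision carried).
Each pᵢ ln pᵢ term: 0.0523×(-2.9510)=-0.1543, 0.0784×(-2.5455)=-0.1996, 0.7386×(-0.3031)=-0.2238, 0.0131×(-4.3373)=-0.0567, 0.0784×(-2.5455)=-0.1996, 0.0392×(-3.2387)=-0.1270.
Sum = -0.9611, so H' = 0.96.

0.96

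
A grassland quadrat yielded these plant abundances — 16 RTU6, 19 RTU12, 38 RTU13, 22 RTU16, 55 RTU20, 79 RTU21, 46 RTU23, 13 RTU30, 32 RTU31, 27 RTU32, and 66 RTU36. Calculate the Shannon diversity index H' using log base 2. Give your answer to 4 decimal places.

Total N = 16+19+38+22+55+79+46+13+32+27+66 = 413, so the proportions are 0.038741, 0.046005, 0.09201, 0.053269, 0.133172, 0.191283, 0.11138, 0.031477, 0.077482, 0.065375, 0.159806 (working shown to 6 dp, full precision carried).
Each pᵢ log₂ pᵢ term: 0.038741×(-4.689998)=-0.181695, 0.046005×(-4.442070)=-0.204357, 0.09201×(-3.442070)=-0.316704, 0.053269×(-4.230566)=-0.225357, 0.133172×(-2.908638)=-0.387349, 0.191283×(-2.386217)=-0.456443, 0.11138×(-3.166436)=-0.352678, 0.031477×(-4.989558)=-0.157056, 0.077482×(-3.689998)=-0.285908, 0.065375×(-3.935110)=-0.257259, 0.159806×(-2.645604)=-0.422784.
Sum = -3.247590, so H' = 3.2476.

3.2476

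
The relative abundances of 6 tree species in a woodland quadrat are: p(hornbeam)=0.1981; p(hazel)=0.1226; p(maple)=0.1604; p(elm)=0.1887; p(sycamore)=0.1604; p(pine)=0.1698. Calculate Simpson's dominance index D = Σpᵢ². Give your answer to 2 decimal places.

0.17

D = 0.1981² + 0.1226² + 0.1604² + 0.1887² + 0.1604² + 0.1698² = 0.0392 + 0.0150 + 0.0257 + 0.0356 + 0.0257 + 0.0288 = 0.1702 (working shown to 4 dp, full precision carried).
To 2 decimal places, D = 0.17.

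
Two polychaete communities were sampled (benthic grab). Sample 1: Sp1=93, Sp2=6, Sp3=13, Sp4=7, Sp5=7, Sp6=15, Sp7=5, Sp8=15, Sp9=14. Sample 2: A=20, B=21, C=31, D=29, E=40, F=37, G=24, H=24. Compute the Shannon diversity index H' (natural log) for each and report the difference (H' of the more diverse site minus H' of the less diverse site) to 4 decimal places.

Sample 1: N=175, proportions 0.531429, 0.034286, 0.074286, 0.04, 0.04, 0.085714, 0.028571, 0.085714, 0.08, giving H' = 1.627044 (working shown to 6 dp, full precision carried).
Sample 2: N=226, proportions 0.088496, 0.09292, 0.137168, 0.128319, 0.176991, 0.163717, 0.106195, 0.106195, giving H' = 2.050356.
Difference = |1.627044 − 2.050356| = 0.423312, i.e. 0.4233 to 4 decimal places.

0.4233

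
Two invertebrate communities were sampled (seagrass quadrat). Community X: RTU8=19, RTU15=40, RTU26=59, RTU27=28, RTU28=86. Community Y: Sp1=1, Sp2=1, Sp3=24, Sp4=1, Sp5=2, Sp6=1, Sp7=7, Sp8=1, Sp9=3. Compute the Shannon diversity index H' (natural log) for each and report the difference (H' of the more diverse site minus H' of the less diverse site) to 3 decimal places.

Community X: N=232, proportions 0.0819, 0.17241, 0.25431, 0.12069, 0.37069, giving H' = 1.47928 (working shown to 5 dp, full precision carried).
Community Y: N=41, proportions 0.02439, 0.02439, 0.58537, 0.02439, 0.04878, 0.02439, 0.17073, 0.02439, 0.07317, giving H' = 1.40682.
Difference = |1.47928 − 1.40682| = 0.07246, i.e. 0.072 to 3 decimal places.

0.072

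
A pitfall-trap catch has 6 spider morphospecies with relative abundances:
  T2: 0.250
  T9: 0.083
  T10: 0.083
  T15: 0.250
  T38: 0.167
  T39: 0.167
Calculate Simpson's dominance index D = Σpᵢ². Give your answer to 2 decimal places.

0.19

D = 0.25² + 0.083² + 0.083² + 0.25² + 0.167² + 0.167² = 0.0625 + 0.0069 + 0.0069 + 0.0625 + 0.0279 + 0.0279 = 0.1946 (working shown to 4 dp, full precision carried).
To 2 decimal places, D = 0.19.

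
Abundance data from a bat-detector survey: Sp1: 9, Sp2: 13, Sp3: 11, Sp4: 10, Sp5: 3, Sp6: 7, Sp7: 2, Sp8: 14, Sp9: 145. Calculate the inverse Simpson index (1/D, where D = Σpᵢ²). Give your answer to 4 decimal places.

2.1052

Total N = 9+13+11+10+3+7+2+14+145 = 214, so the proportions are 0.0420561, 0.0607477, 0.0514019, 0.046729, 0.0140187, 0.0327103, 0.0093458, 0.0654206, 0.6775701 (working shown to 7 dp, full precision carried).
D = 0.0420561² + 0.0607477² + 0.0514019² + 0.046729² + 0.0140187² + 0.0327103² + 0.0093458² + 0.0654206² + 0.6775701² = 0.0017687 + 0.0036903 + 0.0026422 + 0.0021836 + 0.0001965 + 0.0010700 + 0.0000873 + 0.0042798 + 0.4591012 = 0.4750197.
So 1/D = 2.105176, i.e. 2.1052 to 4 decimal places.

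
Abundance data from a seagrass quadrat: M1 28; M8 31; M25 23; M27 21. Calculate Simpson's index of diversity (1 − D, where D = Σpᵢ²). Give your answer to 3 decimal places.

0.744

Total N = 28+31+23+21 = 103, so the proportions are 0.27184, 0.30097, 0.2233, 0.20388 (working shown to 5 dp, full precision carried).
D = 0.27184² + 0.30097² + 0.2233² + 0.20388² = 0.07390 + 0.09058 + 0.04986 + 0.04157 = 0.25591.
So 1 − D = 0.74409, i.e. 0.744 to 3 decimal places.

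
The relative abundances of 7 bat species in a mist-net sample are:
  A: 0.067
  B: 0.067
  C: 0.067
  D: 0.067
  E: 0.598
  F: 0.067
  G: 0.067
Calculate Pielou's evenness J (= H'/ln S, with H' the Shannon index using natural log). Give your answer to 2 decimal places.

0.72

H' = −Σ pᵢ ln pᵢ = −((-0.1811) + (-0.1811) + (-0.1811) + (-0.1811) + (-0.3075) + (-0.1811) + (-0.1811)) = 1.3941 (working shown to 4 dp, full precision carried).
With S = 7 species, ln S = 1.9459, so J = 1.3941/1.9459 = 0.7164, i.e. 0.72 to 2 decimal places.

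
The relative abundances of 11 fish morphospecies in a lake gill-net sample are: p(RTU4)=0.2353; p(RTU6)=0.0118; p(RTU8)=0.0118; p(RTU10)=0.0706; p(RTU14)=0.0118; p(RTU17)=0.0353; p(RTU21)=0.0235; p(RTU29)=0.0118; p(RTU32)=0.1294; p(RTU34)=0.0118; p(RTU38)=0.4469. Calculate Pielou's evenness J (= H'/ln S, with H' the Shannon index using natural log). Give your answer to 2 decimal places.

H' = −Σ pᵢ ln pᵢ = −((-0.3405) + (-0.0524) + (-0.0524) + (-0.1871) + (-0.0524) + (-0.1180) + (-0.0881) + (-0.0524) + (-0.2646) + (-0.0524) + (-0.3599)) = 1.6203 (working shown to 4 dp, full precision carried).
With S = 11 species, ln S = 2.3979, so J = 1.6203/2.3979 = 0.6757, i.e. 0.68 to 2 decimal places.

0.68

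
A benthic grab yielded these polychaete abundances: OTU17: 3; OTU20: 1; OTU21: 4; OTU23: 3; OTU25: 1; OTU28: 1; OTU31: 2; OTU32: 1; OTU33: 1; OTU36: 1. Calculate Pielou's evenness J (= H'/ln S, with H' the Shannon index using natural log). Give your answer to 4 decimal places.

Total N = 3+1+4+3+1+1+2+1+1+1 = 18, so the proportions are 0.166667, 0.055556, 0.222222, 0.166667, 0.055556, 0.055556, 0.111111, 0.055556, 0.055556, 0.055556 (working shown to 6 dp, full precision carried).
H' = −Σ pᵢ ln pᵢ = −((-0.298627) + (-0.160576) + (-0.334239) + (-0.298627) + (-0.160576) + (-0.160576) + (-0.244136) + (-0.160576) + (-0.160576) + (-0.160576)) = 2.139086.
With S = 10 species, ln S = 2.302585, so J = 2.139086/2.302585 = 0.928993, i.e. 0.9290 to 4 decimal places.

0.9290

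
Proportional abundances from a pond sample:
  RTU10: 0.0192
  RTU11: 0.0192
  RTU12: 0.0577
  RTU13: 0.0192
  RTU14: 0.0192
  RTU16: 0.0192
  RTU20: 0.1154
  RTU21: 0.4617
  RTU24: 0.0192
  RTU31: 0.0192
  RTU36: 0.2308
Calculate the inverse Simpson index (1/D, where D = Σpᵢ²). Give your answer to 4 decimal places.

D = 0.0192² + 0.0192² + 0.0577² + 0.0192² + 0.0192² + 0.0192² + 0.1154² + 0.4617² + 0.0192² + 0.0192² + 0.2308² = 0.00036864 + 0.00036864 + 0.00332929 + 0.00036864 + 0.00036864 + 0.00036864 + 0.01331716 + 0.21316689 + 0.00036864 + 0.00036864 + 0.05326864 = 0.28566246 (working shown to 8 dp, full precision carried).
So 1/D = 3.500635, i.e. 3.5006 to 4 decimal places.

3.5006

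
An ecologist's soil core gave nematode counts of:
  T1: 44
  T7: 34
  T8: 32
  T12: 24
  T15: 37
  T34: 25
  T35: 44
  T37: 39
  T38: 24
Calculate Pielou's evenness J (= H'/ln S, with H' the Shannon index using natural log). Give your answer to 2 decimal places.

0.99

Total N = 44+34+32+24+37+25+44+39+24 = 303, so the proportions are 0.1452, 0.1122, 0.1056, 0.0792, 0.1221, 0.0825, 0.1452, 0.1287, 0.0792 (working shown to 4 dp, full precision carried).
H' = −Σ pᵢ ln pᵢ = −((-0.2802) + (-0.2454) + (-0.2374) + (-0.2008) + (-0.2568) + (-0.2058) + (-0.2802) + (-0.2639) + (-0.2008)) = 2.1715.
With S = 9 species, ln S = 2.1972, so J = 2.1715/2.1972 = 0.9883, i.e. 0.99 to 2 decimal places.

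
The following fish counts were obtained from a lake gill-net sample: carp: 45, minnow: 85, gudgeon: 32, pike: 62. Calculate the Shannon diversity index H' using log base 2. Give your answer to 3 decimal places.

1.910

Total N = 45+85+32+62 = 224, so the proportions are 0.20089, 0.37946, 0.14286, 0.27679 (working shown to 5 dp, full precision carried).
Each pᵢ log₂ pᵢ term: 0.20089×(-2.31550)=-0.46517, 0.37946×(-1.39796)=-0.53048, 0.14286×(-2.80735)=-0.40105, 0.27679×(-1.85316)=-0.51293.
Sum = -1.90962, so H' = 1.910.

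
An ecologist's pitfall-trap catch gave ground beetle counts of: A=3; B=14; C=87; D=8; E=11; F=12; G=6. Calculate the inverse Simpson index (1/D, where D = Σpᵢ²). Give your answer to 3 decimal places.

Total N = 3+14+87+8+11+12+6 = 141, so the proportions are 0.021277, 0.099291, 0.617021, 0.056738, 0.078014, 0.085106, 0.042553 (working shown to 6 dp, full precision carried).
D = 0.021277² + 0.099291² + 0.617021² + 0.056738² + 0.078014² + 0.085106² + 0.042553² = 0.000453 + 0.009859 + 0.380715 + 0.003219 + 0.006086 + 0.007243 + 0.001811 = 0.409386.
So 1/D = 2.44268, i.e. 2.443 to 3 decimal places.

2.443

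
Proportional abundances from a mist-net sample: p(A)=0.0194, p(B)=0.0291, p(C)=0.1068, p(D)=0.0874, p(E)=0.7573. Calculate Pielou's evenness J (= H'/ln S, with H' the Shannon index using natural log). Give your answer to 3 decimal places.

0.523

H' = −Σ pᵢ ln pᵢ = −((-0.07648) + (-0.10293) + (-0.23889) + (-0.21302) + (-0.21053)) = 0.84184 (working shown to 5 dp, full precision carried).
With S = 5 species, ln S = 1.60944, so J = 0.84184/1.60944 = 0.52307, i.e. 0.523 to 3 decimal places.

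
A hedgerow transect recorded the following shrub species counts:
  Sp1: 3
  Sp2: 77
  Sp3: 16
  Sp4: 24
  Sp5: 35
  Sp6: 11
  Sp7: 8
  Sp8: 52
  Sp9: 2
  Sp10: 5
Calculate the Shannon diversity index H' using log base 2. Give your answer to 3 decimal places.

Total N = 3+77+16+24+35+11+8+52+2+5 = 233, so the proportions are 0.01288, 0.33047, 0.06867, 0.103, 0.15021, 0.04721, 0.03433, 0.22318, 0.00858, 0.02146 (working shown to 5 dp, full precision carried).
Each pᵢ log₂ pᵢ term: 0.01288×(-6.27922)=-0.08085, 0.33047×(-1.59740)=-0.52790, 0.06867×(-3.86419)=-0.26535, 0.103×(-3.27922)=-0.33777, 0.15021×(-2.73490)=-0.41082, 0.04721×(-4.40475)=-0.20795, 0.03433×(-4.86419)=-0.16701, 0.22318×(-2.16375)=-0.48290, 0.00858×(-6.86419)=-0.05892, 0.02146×(-5.54226)=-0.11893.
Sum = -2.65840, so H' = 2.658.

2.658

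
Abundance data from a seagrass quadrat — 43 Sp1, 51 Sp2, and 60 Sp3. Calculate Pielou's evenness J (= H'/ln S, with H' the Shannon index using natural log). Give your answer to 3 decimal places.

0.992

Total N = 43+51+60 = 154, so the proportions are 0.27922, 0.33117, 0.38961 (working shown to 5 dp, full precision carried).
H' = −Σ pᵢ ln pᵢ = −((-0.35622) + (-0.36598) + (-0.36725)) = 1.08945.
With S = 3 species, ln S = 1.09861, so J = 1.08945/1.09861 = 0.99166, i.e. 0.992 to 3 decimal places.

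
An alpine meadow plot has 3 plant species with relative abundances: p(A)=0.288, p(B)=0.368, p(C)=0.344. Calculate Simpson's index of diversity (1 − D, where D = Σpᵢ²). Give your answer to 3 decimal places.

0.663

D = 0.288² + 0.368² + 0.344² = 0.08294 + 0.13542 + 0.11834 = 0.33670 (working shown to 5 dp, full precision carried).
So 1 − D = 0.66330, i.e. 0.663 to 3 decimal places.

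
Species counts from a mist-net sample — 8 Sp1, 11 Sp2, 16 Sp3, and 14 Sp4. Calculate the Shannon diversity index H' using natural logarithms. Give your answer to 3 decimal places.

1.355

Total N = 8+11+16+14 = 49, so the proportions are 0.16327, 0.22449, 0.32653, 0.28571 (working shown to 5 dp, full precision carried).
Each pᵢ ln pᵢ term: 0.16327×(-1.81238)=-0.29590, 0.22449×(-1.49393)=-0.33537, 0.32653×(-1.11923)=-0.36546, 0.28571×(-1.25276)=-0.35793.
Sum = -1.35467, so H' = 1.355.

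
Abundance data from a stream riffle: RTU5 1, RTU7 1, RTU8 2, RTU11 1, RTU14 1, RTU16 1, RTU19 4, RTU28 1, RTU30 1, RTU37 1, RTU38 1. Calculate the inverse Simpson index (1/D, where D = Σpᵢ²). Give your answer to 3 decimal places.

Total N = 1+1+2+1+1+1+4+1+1+1+1 = 15, so the proportions are 0.0666667, 0.0666667, 0.1333333, 0.0666667, 0.0666667, 0.0666667, 0.2666667, 0.0666667, 0.0666667, 0.0666667, 0.0666667 (working shown to 7 dp, full precision carried).
D = 0.0666667² + 0.0666667² + 0.1333333² + 0.0666667² + 0.0666667² + 0.0666667² + 0.2666667² + 0.0666667² + 0.0666667² + 0.0666667² + 0.0666667² = 0.0044444 + 0.0044444 + 0.0177778 + 0.0044444 + 0.0044444 + 0.0044444 + 0.0711111 + 0.0044444 + 0.0044444 + 0.0044444 + 0.0044444 = 0.1288889.
So 1/D = 7.75862, i.e. 7.759 to 3 decimal places.

7.759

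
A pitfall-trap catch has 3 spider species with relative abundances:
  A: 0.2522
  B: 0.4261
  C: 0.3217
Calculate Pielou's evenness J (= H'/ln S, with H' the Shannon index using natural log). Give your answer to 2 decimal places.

H' = −Σ pᵢ ln pᵢ = −((-0.3474) + (-0.3635) + (-0.3649)) = 1.0758 (working shown to 4 dp, full precision carried).
With S = 3 species, ln S = 1.0986, so J = 1.0758/1.0986 = 0.9792, i.e. 0.98 to 2 decimal places.

0.98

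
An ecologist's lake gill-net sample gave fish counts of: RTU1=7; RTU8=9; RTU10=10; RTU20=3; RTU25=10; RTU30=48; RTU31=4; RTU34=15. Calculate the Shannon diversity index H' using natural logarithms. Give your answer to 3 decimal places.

1.694

Total N = 7+9+10+3+10+48+4+15 = 106, so the proportions are 0.06604, 0.08491, 0.09434, 0.0283, 0.09434, 0.45283, 0.03774, 0.14151 (working shown to 5 dp, full precision carried).
Each pᵢ ln pᵢ term: 0.06604×(-2.71753)=-0.17946, 0.08491×(-2.46621)=-0.20940, 0.09434×(-2.36085)=-0.22272, 0.0283×(-3.56483)=-0.10089, 0.09434×(-2.36085)=-0.22272, 0.45283×(-0.79224)=-0.35875, 0.03774×(-3.27714)=-0.12367, 0.14151×(-1.95539)=-0.27671.
Sum = -1.69431, so H' = 1.694.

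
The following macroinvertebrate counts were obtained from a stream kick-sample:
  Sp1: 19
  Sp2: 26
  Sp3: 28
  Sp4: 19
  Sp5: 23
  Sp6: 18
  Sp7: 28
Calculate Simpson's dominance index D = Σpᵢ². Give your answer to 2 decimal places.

0.15

Total N = 19+26+28+19+23+18+28 = 161, so the proportions are 0.118, 0.1615, 0.1739, 0.118, 0.1429, 0.1118, 0.1739 (working shown to 4 dp, full precision carried).
D = 0.118² + 0.1615² + 0.1739² + 0.118² + 0.1429² + 0.1118² + 0.1739² = 0.0139 + 0.0261 + 0.0302 + 0.0139 + 0.0204 + 0.0125 + 0.0302 = 0.1473.
To 2 decimal places, D = 0.15.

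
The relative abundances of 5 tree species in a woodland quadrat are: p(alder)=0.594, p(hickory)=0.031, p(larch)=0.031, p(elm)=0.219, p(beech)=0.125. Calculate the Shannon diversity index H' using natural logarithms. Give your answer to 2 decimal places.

Each pᵢ ln pᵢ term (working shown to 4 dp, full precision carried): 0.594×(-0.5209)=-0.3094, 0.031×(-3.4738)=-0.1077, 0.031×(-3.4738)=-0.1077, 0.219×(-1.5187)=-0.3326, 0.125×(-2.0794)=-0.2599.
Sum = -1.1173, so H' = 1.12.

1.12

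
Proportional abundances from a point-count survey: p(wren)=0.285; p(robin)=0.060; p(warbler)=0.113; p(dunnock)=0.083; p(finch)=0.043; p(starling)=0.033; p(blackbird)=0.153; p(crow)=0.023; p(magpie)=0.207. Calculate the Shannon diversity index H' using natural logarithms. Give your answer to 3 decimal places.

1.927

Each pᵢ ln pᵢ term (working shown to 5 dp, full precision carried): 0.285×(-1.25527)=-0.35775, 0.06×(-2.81341)=-0.16880, 0.113×(-2.18037)=-0.24638, 0.083×(-2.48891)=-0.20658, 0.043×(-3.14656)=-0.13530, 0.033×(-3.41125)=-0.11257, 0.153×(-1.87732)=-0.28723, 0.023×(-3.77226)=-0.08676, 0.207×(-1.57504)=-0.32603.
Sum = -1.92741, so H' = 1.927.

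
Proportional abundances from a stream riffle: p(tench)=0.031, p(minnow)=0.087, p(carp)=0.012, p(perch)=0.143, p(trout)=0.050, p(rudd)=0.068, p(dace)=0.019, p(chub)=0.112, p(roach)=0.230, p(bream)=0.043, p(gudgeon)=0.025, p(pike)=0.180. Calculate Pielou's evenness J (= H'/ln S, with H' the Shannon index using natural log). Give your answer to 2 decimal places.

H' = −Σ pᵢ ln pᵢ = −((-0.1077) + (-0.2124) + (-0.0531) + (-0.2781) + (-0.1498) + (-0.1828) + (-0.0753) + (-0.2452) + (-0.3380) + (-0.1353) + (-0.0922) + (-0.3087)) = 2.1786 (working shown to 4 dp, full precision carried).
With S = 12 species, ln S = 2.4849, so J = 2.1786/2.4849 = 0.8767, i.e. 0.88 to 2 decimal places.

0.88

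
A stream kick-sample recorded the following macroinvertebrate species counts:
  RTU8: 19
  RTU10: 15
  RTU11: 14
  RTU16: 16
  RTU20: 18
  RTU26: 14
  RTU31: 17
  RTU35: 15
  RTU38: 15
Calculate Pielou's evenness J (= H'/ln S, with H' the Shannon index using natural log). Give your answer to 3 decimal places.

0.998

Total N = 19+15+14+16+18+14+17+15+15 = 143, so the proportions are 0.13287, 0.1049, 0.0979, 0.11189, 0.12587, 0.0979, 0.11888, 0.1049, 0.1049 (working shown to 5 dp, full precision carried).
H' = −Σ pᵢ ln pᵢ = −((-0.26818) + (-0.23652) + (-0.22750) + (-0.24506) + (-0.26087) + (-0.22750) + (-0.25317) + (-0.23652) + (-0.23652)) = 2.19185.
With S = 9 species, ln S = 2.19722, so J = 2.19185/2.19722 = 0.99755, i.e. 0.998 to 3 decimal places.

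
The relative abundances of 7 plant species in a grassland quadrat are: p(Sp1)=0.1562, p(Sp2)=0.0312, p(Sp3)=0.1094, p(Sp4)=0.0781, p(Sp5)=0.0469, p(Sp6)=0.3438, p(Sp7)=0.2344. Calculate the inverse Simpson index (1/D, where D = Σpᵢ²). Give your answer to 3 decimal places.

4.571

D = 0.1562² + 0.0312² + 0.1094² + 0.0781² + 0.0469² + 0.3438² + 0.2344² = 0.0243984 + 0.0009734 + 0.0119684 + 0.0060996 + 0.0021996 + 0.1181984 + 0.0549434 = 0.2187813 (working shown to 7 dp, full precision carried).
So 1/D = 4.57078, i.e. 4.571 to 3 decimal places.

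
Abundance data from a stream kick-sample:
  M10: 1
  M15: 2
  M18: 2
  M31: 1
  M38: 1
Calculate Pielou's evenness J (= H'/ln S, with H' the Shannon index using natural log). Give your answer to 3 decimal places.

0.963

Total N = 1+2+2+1+1 = 7, so the proportions are 0.14286, 0.28571, 0.28571, 0.14286, 0.14286 (working shown to 5 dp, full precision carried).
H' = −Σ pᵢ ln pᵢ = −((-0.27799) + (-0.35793) + (-0.35793) + (-0.27799) + (-0.27799)) = 1.54983.
With S = 5 species, ln S = 1.60944, so J = 1.54983/1.60944 = 0.96296, i.e. 0.963 to 3 decimal places.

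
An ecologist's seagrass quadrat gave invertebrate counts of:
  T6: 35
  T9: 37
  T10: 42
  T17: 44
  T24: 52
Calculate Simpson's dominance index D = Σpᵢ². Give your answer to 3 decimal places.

0.204

Total N = 35+37+42+44+52 = 210, so the proportions are 0.16667, 0.17619, 0.2, 0.20952, 0.24762 (working shown to 5 dp, full precision carried).
D = 0.16667² + 0.17619² + 0.2² + 0.20952² + 0.24762² = 0.02778 + 0.03104 + 0.04000 + 0.04390 + 0.06132 = 0.20404.
To 3 decimal places, D = 0.204.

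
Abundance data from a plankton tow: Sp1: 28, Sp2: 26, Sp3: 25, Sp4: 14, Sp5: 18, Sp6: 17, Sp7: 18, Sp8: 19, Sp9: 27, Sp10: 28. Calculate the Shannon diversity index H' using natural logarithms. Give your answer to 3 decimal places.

2.276

Total N = 28+26+25+14+18+17+18+19+27+28 = 220, so the proportions are 0.12727, 0.11818, 0.11364, 0.06364, 0.08182, 0.07727, 0.08182, 0.08636, 0.12273, 0.12727 (working shown to 5 dp, full precision carried).
Each pᵢ ln pᵢ term: 0.12727×(-2.06142)=-0.26236, 0.11818×(-2.13553)=-0.25238, 0.11364×(-2.17475)=-0.24713, 0.06364×(-2.75457)=-0.17529, 0.08182×(-2.50326)=-0.20481, 0.07727×(-2.56041)=-0.19785, 0.08182×(-2.50326)=-0.20481, 0.08636×(-2.44919)=-0.21152, 0.12273×(-2.09779)=-0.25746, 0.12727×(-2.06142)=-0.26236.
Sum = -2.27598, so H' = 2.276.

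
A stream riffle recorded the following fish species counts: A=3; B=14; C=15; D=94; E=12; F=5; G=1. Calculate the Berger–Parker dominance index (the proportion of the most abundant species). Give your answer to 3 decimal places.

Total N = 3+14+15+94+12+5+1 = 144, so the proportions are 0.02083, 0.09722, 0.10417, 0.65278, 0.08333, 0.03472, 0.00694 (working shown to 5 dp, full precision carried).
The largest proportion is 0.65278, i.e. d = 0.653 to 3 decimal places.

0.653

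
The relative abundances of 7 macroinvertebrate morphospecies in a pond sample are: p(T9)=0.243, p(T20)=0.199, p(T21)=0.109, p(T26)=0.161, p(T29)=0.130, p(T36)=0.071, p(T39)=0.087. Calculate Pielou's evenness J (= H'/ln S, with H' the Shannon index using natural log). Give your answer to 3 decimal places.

H' = −Σ pᵢ ln pᵢ = −((-0.34377) + (-0.32128) + (-0.24159) + (-0.29404) + (-0.26523) + (-0.18780) + (-0.21244)) = 1.86615 (working shown to 5 dp, full precision carried).
With S = 7 species, ln S = 1.94591, so J = 1.86615/1.94591 = 0.95901, i.e. 0.959 to 3 decimal places.

0.959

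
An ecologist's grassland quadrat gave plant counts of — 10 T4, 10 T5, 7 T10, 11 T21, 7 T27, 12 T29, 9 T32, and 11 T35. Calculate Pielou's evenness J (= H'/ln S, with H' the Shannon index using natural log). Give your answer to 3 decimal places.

0.992

Total N = 10+10+7+11+7+12+9+11 = 77, so the proportions are 0.12987, 0.12987, 0.09091, 0.14286, 0.09091, 0.15584, 0.11688, 0.14286 (working shown to 5 dp, full precision carried).
H' = −Σ pᵢ ln pᵢ = −((-0.26509) + (-0.26509) + (-0.21799) + (-0.27799) + (-0.21799) + (-0.28970) + (-0.25090) + (-0.27799)) = 2.06274.
With S = 8 species, ln S = 2.07944, so J = 2.06274/2.07944 = 0.99197, i.e. 0.992 to 3 decimal places.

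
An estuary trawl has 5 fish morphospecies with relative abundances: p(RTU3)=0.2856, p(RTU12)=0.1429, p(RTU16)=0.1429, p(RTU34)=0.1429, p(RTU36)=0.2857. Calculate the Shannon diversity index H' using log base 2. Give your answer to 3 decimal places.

Each pᵢ log₂ pᵢ term (working shown to 5 dp, full precision carried): 0.2856×(-1.80793)=-0.51635, 0.1429×(-2.80692)=-0.40111, 0.1429×(-2.80692)=-0.40111, 0.1429×(-2.80692)=-0.40111, 0.2857×(-1.80743)=-0.51638.
Sum = -2.23605, so H' = 2.236.

2.236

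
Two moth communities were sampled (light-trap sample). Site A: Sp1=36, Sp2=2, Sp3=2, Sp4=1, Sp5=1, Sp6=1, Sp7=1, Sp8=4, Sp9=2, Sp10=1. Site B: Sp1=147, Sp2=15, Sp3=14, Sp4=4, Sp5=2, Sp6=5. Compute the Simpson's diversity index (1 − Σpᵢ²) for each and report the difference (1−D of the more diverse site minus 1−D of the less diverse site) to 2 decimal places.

Site A: N=51, proportions 0.7059, 0.0392, 0.0392, 0.0196, 0.0196, 0.0196, 0.0196, 0.0784, 0.0392, 0.0196, giving 1−D = 0.4890 (working shown to 4 dp, full precision carried).
Site B: N=187, proportions 0.7861, 0.0802, 0.0749, 0.0214, 0.0107, 0.0267, giving 1−D = 0.3687.
Difference = |0.4890 − 0.3687| = 0.1203, i.e. 0.12 to 2 decimal places.

0.12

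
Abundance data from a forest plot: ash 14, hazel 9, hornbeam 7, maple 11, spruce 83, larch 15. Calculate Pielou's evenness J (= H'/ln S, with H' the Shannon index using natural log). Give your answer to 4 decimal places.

Total N = 14+9+7+11+83+15 = 139, so the proportions are 0.100719, 0.064748, 0.05036, 0.079137, 0.597122, 0.107914 (working shown to 6 dp, full precision carried).
H' = −Σ pᵢ ln pᵢ = −((-0.231193) + (-0.177232) + (-0.150503) + (-0.200736) + (-0.307896) + (-0.240262)) = 1.307822.
With S = 6 species, ln S = 1.791759, so J = 1.307822/1.791759 = 0.729910, i.e. 0.7299 to 4 decimal places.

0.7299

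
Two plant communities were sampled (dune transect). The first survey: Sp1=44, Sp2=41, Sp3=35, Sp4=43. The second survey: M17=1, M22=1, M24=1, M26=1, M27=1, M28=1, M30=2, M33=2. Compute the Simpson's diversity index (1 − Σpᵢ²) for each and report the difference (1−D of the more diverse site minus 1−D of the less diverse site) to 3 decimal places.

0.112

The first survey: N=163, proportions 0.26994, 0.25153, 0.21472, 0.2638, giving 1−D = 0.74817 (working shown to 5 dp, full precision carried).
The second survey: N=10, proportions 0.1, 0.1, 0.1, 0.1, 0.1, 0.1, 0.2, 0.2, giving 1−D = 0.86000.
Difference = |0.74817 − 0.86000| = 0.11183, i.e. 0.112 to 3 decimal places.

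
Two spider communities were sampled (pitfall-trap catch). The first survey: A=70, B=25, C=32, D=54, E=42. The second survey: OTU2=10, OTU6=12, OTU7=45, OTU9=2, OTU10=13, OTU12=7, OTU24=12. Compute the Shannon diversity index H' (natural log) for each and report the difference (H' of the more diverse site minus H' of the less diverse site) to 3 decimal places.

The first survey: N=223, proportions 0.3139, 0.11211, 0.1435, 0.24215, 0.18834, giving H' = 1.54548 (working shown to 5 dp, full precision carried).
The second survey: N=101, proportions 0.09901, 0.11881, 0.44554, 0.0198, 0.12871, 0.06931, 0.11881, giving H' = 1.62190.
Difference = |1.54548 − 1.62190| = 0.07642, i.e. 0.076 to 3 decimal places.

0.076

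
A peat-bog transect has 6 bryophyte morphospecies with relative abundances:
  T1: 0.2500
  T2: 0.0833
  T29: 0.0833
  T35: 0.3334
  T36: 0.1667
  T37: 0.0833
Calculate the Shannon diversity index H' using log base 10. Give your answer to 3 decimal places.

0.709

Each pᵢ log₁₀ pᵢ term (working shown to 5 dp, full precision carried): 0.25×(-0.60206)=-0.15051, 0.0833×(-1.07935)=-0.08991, 0.0833×(-1.07935)=-0.08991, 0.3334×(-0.47703)=-0.15904, 0.1667×(-0.77806)=-0.12970, 0.0833×(-1.07935)=-0.08991.
Sum = -0.70899, so H' = 0.709.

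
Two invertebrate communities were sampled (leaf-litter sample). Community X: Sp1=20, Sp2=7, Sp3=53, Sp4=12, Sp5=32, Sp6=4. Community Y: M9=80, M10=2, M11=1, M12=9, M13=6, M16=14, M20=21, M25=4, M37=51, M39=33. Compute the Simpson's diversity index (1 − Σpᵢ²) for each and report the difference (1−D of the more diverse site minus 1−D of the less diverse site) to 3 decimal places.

Community X: N=128, proportions 0.15625, 0.05469, 0.41406, 0.09375, 0.25, 0.03125, giving 1−D = 0.72888 (working shown to 5 dp, full precision carried).
Community Y: N=221, proportions 0.36199, 0.00905, 0.00452, 0.04072, 0.02715, 0.06335, 0.09502, 0.0181, 0.23077, 0.14932, giving 1−D = 0.77754.
Difference = |0.72888 − 0.77754| = 0.04866, i.e. 0.049 to 3 decimal places.

0.049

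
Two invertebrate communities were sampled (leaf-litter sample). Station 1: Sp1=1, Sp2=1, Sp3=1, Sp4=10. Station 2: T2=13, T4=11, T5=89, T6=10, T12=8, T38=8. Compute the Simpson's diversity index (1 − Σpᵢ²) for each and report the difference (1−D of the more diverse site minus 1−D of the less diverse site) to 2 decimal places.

Station 1: N=13, proportions 0.0769, 0.0769, 0.0769, 0.7692, giving 1−D = 0.3905 (working shown to 4 dp, full precision carried).
Station 2: N=139, proportions 0.0935, 0.0791, 0.6403, 0.0719, 0.0576, 0.0576, giving 1−D = 0.5632.
Difference = |0.3905 − 0.5632| = 0.1727, i.e. 0.17 to 2 decimal places.

0.17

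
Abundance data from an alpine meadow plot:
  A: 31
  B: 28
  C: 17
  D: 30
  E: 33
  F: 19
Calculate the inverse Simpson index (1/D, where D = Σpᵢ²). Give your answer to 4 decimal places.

Total N = 31+28+17+30+33+19 = 158, so the proportions are 0.19620253, 0.17721519, 0.10759494, 0.18987342, 0.20886076, 0.12025316 (working shown to 8 dp, full precision carried).
D = 0.19620253² + 0.17721519² + 0.10759494² + 0.18987342² + 0.20886076² + 0.12025316² = 0.03849543 + 0.03140522 + 0.01157667 + 0.03605191 + 0.04362282 + 0.01446082 = 0.17561288.
So 1/D = 5.694343, i.e. 5.6943 to 4 decimal places.

5.6943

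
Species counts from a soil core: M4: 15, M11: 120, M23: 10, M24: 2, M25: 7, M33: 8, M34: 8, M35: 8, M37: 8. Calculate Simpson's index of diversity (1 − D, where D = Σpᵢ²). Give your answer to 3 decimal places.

0.565

Total N = 15+120+10+2+7+8+8+8+8 = 186, so the proportions are 0.08065, 0.64516, 0.05376, 0.01075, 0.03763, 0.04301, 0.04301, 0.04301, 0.04301 (working shown to 5 dp, full precision carried).
D = 0.08065² + 0.64516² + 0.05376² + 0.01075² + 0.03763² + 0.04301² + 0.04301² + 0.04301² + 0.04301² = 0.00650 + 0.41623 + 0.00289 + 0.00012 + 0.00142 + 0.00185 + 0.00185 + 0.00185 + 0.00185 = 0.43456.
So 1 − D = 0.56544, i.e. 0.565 to 3 decimal places.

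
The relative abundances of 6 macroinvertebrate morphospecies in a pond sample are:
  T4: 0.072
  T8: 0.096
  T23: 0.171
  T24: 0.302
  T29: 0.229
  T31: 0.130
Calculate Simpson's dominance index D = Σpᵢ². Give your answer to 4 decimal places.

0.2042

D = 0.072² + 0.096² + 0.171² + 0.302² + 0.229² + 0.13² = 0.005184 + 0.009216 + 0.029241 + 0.091204 + 0.052441 + 0.016900 = 0.204186 (working shown to 6 dp, full precision carried).
To 4 decimal places, D = 0.2042.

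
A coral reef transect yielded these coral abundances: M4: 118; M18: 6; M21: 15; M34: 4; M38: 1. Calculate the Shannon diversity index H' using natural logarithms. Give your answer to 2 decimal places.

Total N = 118+6+15+4+1 = 144, so the proportions are 0.8194, 0.0417, 0.1042, 0.0278, 0.0069 (working shown to 4 dp, full precision carried).
Each pᵢ ln pᵢ term: 0.8194×(-0.1991)=-0.1632, 0.0417×(-3.1781)=-0.1324, 0.1042×(-2.2618)=-0.2356, 0.0278×(-3.5835)=-0.0995, 0.0069×(-4.9698)=-0.0345.
Sum = -0.6652, so H' = 0.67.

0.67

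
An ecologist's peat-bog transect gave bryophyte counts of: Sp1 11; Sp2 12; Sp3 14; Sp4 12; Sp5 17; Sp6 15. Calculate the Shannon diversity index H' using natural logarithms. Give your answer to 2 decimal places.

Total N = 11+12+14+12+17+15 = 81, so the proportions are 0.1358, 0.1481, 0.1728, 0.1481, 0.2099, 0.1852 (working shown to 4 dp, full precision carried).
Each pᵢ ln pᵢ term: 0.1358×(-1.9966)=-0.2711, 0.1481×(-1.9095)=-0.2829, 0.1728×(-1.7554)=-0.3034, 0.1481×(-1.9095)=-0.2829, 0.2099×(-1.5612)=-0.3277, 0.1852×(-1.6864)=-0.3123.
Sum = -1.7803, so H' = 1.78.

1.78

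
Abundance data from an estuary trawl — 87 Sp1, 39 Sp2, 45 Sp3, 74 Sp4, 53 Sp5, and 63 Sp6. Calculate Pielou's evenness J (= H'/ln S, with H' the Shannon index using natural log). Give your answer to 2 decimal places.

0.98

Total N = 87+39+45+74+53+63 = 361, so the proportions are 0.241, 0.108, 0.1247, 0.205, 0.1468, 0.1745 (working shown to 4 dp, full precision carried).
H' = −Σ pᵢ ln pᵢ = −((-0.3429) + (-0.2404) + (-0.2596) + (-0.3249) + (-0.2817) + (-0.3047)) = 1.7541.
With S = 6 species, ln S = 1.7918, so J = 1.7541/1.7918 = 0.9790, i.e. 0.98 to 2 decimal places.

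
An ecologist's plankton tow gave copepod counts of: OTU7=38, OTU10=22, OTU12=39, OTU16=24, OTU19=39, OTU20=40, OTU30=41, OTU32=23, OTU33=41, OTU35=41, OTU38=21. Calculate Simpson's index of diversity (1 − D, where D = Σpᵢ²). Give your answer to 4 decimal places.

Total N = 38+22+39+24+39+40+41+23+41+41+21 = 369, so the proportions are 0.102981, 0.059621, 0.105691, 0.065041, 0.105691, 0.108401, 0.111111, 0.062331, 0.111111, 0.111111, 0.056911 (working shown to 6 dp, full precision carried).
D = 0.102981² + 0.059621² + 0.105691² + 0.065041² + 0.105691² + 0.108401² + 0.111111² + 0.062331² + 0.111111² + 0.111111² + 0.056911² = 0.010605 + 0.003555 + 0.011171 + 0.004230 + 0.011171 + 0.011751 + 0.012346 + 0.003885 + 0.012346 + 0.012346 + 0.003239 = 0.096643.
So 1 − D = 0.903357, i.e. 0.9034 to 4 decimal places.

0.9034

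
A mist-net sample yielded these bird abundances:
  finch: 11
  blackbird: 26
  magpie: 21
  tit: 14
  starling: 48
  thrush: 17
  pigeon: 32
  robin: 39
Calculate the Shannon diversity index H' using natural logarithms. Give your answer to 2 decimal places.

Total N = 11+26+21+14+48+17+32+39 = 208, so the proportions are 0.0529, 0.125, 0.101, 0.0673, 0.2308, 0.0817, 0.1538, 0.1875 (working shown to 4 dp, full precision carried).
Each pᵢ ln pᵢ term: 0.0529×(-2.9396)=-0.1555, 0.125×(-2.0794)=-0.2599, 0.101×(-2.2930)=-0.2315, 0.0673×(-2.6985)=-0.1816, 0.2308×(-1.4663)=-0.3384, 0.0817×(-2.5043)=-0.2047, 0.1538×(-1.8718)=-0.2880, 0.1875×(-1.6740)=-0.3139.
Sum = -1.9734, so H' = 1.97.

1.97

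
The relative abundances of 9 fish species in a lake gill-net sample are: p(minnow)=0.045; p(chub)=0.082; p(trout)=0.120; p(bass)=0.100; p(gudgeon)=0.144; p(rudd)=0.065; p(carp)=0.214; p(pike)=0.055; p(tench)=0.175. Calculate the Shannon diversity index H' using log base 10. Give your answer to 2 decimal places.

Each pᵢ log₁₀ pᵢ term (working shown to 4 dp, full precision carried): 0.045×(-1.3468)=-0.0606, 0.082×(-1.0862)=-0.0891, 0.12×(-0.9208)=-0.1105, 0.1×(-1.0000)=-0.1000, 0.144×(-0.8416)=-0.1212, 0.065×(-1.1871)=-0.0772, 0.214×(-0.6696)=-0.1433, 0.055×(-1.2596)=-0.0693, 0.175×(-0.7570)=-0.1325.
Sum = -0.9036, so H' = 0.90.

0.90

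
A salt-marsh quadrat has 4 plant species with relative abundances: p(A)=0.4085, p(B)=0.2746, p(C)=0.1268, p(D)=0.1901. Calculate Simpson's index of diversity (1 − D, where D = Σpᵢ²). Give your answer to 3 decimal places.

D = 0.4085² + 0.2746² + 0.1268² + 0.1901² = 0.16687 + 0.07541 + 0.01608 + 0.03614 = 0.29449 (working shown to 5 dp, full precision carried).
So 1 − D = 0.70551, i.e. 0.706 to 3 decimal places.

0.706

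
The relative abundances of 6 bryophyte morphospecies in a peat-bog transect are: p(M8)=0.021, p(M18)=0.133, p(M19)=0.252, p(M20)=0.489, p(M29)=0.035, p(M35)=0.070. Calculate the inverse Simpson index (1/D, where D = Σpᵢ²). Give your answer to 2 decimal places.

3.06

D = 0.021² + 0.133² + 0.252² + 0.489² + 0.035² + 0.07² = 0.00044 + 0.01769 + 0.06350 + 0.23912 + 0.00123 + 0.00490 = 0.32688 (working shown to 5 dp, full precision carried).
So 1/D = 3.0592, i.e. 3.06 to 2 decimal places.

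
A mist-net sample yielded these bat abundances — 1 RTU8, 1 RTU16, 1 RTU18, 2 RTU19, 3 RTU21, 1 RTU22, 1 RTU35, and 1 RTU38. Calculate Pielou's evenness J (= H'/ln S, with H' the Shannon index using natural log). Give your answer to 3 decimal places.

0.948

Total N = 1+1+1+2+3+1+1+1 = 11, so the proportions are 0.09091, 0.09091, 0.09091, 0.18182, 0.27273, 0.09091, 0.09091, 0.09091 (working shown to 5 dp, full precision carried).
H' = −Σ pᵢ ln pᵢ = −((-0.21799) + (-0.21799) + (-0.21799) + (-0.30995) + (-0.35435) + (-0.21799) + (-0.21799) + (-0.21799)) = 1.97225.
With S = 8 species, ln S = 2.07944, so J = 1.97225/2.07944 = 0.94845, i.e. 0.948 to 3 decimal places.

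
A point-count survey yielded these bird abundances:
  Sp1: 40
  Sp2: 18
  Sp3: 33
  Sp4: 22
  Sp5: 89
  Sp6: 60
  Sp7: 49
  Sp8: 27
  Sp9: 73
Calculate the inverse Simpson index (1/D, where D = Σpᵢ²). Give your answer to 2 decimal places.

7.20

Total N = 40+18+33+22+89+60+49+27+73 = 411, so the proportions are 0.097324, 0.043796, 0.080292, 0.053528, 0.216545, 0.145985, 0.119221, 0.065693, 0.177616 (working shown to 6 dp, full precision carried).
D = 0.097324² + 0.043796² + 0.080292² + 0.053528² + 0.216545² + 0.145985² + 0.119221² + 0.065693² + 0.177616² = 0.009472 + 0.001918 + 0.006447 + 0.002865 + 0.046892 + 0.021312 + 0.014214 + 0.004316 + 0.031547 = 0.138982.
So 1/D = 7.1952, i.e. 7.20 to 2 decimal places.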